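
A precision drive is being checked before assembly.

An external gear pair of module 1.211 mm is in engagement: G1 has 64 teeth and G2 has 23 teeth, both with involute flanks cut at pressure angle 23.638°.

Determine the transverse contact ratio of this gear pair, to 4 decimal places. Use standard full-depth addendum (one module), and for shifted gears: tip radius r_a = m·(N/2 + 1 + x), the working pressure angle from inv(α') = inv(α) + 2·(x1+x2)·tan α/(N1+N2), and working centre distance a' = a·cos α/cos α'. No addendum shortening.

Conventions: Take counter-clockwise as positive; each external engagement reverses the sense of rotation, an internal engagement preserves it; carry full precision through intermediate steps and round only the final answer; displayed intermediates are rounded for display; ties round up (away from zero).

1.5425

recognized (one external pair, fixed centres): single-mesh tooth geometry, m = 1.211, N1 = 64, N2 = 23
base radii: r_b1 = 35.500591, r_b2 = 12.758025
tip radii: r_a1 = 39.963000, r_a2 = 15.137500
no profile shift: α' = α, a' = a
action lengths: √(r_a1²−r_b1²) = 18.350733, √(r_a2²−r_b2²) = 8.147190
base pitch p_b = π·m·cos α = 3.485262
CR = (18.350733 + 8.147190 − 52.678500·sin 23.63800°)/3.485262 = 1.542531
contact ratio ≈ 1.5425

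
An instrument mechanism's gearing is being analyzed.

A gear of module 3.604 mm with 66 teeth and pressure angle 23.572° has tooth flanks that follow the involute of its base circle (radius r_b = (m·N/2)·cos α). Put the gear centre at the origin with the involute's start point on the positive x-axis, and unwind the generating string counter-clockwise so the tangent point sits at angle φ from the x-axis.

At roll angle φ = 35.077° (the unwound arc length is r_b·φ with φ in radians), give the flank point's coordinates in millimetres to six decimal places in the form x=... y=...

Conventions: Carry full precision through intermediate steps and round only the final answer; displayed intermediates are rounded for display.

x=127.561599 y=8.029185

class = single-mesh tooth geometry [base-circle involute, m = 3.604, 66T]
pitch radius r_p = m·N/2 = 3.604·66/2 = 118.932000
base radius r_b = r_p·cos α = 118.932000·cos 23.572° = 109.008108
roll angle φ = 35.077° = 0.61220914 rad
x = r_b·(cos φ + φ·sin φ) = 127.561599
y = r_b·(sin φ − φ·cos φ) = 8.029185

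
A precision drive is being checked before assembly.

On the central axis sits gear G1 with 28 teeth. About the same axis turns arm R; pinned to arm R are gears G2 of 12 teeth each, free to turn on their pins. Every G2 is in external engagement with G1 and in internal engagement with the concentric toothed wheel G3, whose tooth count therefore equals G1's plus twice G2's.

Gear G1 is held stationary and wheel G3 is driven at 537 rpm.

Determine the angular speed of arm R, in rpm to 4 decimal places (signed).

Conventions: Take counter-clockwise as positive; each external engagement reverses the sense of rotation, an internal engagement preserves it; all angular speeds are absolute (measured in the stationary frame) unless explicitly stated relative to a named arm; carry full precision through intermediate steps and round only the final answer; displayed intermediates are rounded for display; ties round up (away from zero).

class = planetary set [G3 = 28+2·12 = 52; Willis about the carrier]
normalise by the input: solve with ω_ring = 1, then scale by 537 rpm
ring teeth: 28 + 2·12 = 52
28(ω_sun−ω_arm) = −52(ω_ring−ω_arm),  ω_sun = 0, ω_ring = 1
28(0−ω_arm) = −52(1−ω_arm)  ⇒  80·ω_arm = 52  ⇒  ω_arm = 13/20
scale: ω_arm = 13/20 × 537 rpm = +349.0500 rpm

+349.0500 rpm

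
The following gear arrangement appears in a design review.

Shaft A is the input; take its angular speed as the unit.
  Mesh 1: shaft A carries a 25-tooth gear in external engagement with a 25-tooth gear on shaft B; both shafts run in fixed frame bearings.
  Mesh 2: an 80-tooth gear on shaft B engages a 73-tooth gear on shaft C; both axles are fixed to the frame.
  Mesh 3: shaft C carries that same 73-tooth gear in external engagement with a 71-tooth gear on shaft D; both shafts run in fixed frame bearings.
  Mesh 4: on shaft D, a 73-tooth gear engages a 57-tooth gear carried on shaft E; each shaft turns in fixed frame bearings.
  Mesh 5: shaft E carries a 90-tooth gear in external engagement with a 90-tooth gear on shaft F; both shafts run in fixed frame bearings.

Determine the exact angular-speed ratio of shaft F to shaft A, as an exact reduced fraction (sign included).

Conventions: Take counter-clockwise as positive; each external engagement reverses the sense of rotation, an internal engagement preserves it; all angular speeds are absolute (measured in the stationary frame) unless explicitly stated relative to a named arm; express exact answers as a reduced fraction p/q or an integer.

class = fixed-axis compound train [5 meshes; 5 ratios multiply, 5 sense flips]
mesh 1 [25T→25T]: running ratio 1, sense −
mesh 2 [80T→73T]: running ratio 80/73, sense +
mesh 3 [73T→71T]: running ratio 80/71, sense −
mesh 4 [73T→57T]: running ratio 5840/4047, sense +
mesh 5 [90T→90T]: running ratio 5840/4047, sense −
ω_out/ω_in = -5840/4047

-5840/4047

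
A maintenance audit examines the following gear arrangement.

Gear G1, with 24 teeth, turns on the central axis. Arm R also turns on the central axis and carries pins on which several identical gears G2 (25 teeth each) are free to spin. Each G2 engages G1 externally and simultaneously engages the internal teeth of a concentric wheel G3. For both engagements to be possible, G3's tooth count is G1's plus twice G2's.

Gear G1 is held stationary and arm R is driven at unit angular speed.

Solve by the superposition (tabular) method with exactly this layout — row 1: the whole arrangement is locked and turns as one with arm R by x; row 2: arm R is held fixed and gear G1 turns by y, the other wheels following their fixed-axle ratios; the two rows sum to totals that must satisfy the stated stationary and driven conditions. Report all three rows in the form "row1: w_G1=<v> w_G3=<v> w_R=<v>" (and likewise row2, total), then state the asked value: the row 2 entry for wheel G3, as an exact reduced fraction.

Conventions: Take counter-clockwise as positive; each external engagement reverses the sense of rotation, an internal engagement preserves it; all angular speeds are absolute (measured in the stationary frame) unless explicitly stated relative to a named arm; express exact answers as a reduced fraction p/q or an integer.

topology: planetary set — G1 24T / G2 25T / G3 74T, arm = carrier (Willis)
superposition row 1 [locked train]: every member turns x
row 2 — arm fixed, fixed-axis ratios: sun y, ring −(24/74)·y, arm 0
boundary: total ω_sun = x + y = 0 and total ω_arm = x = 1  ⇒  y = -1, x = 1
row 2 ring = −(24/74)·(-1) = 12/37
totals (row 1 + row 2): sun 1 + (-1) = 0, ring 1 + 12/37 = 49/37, arm 1 + 0 = 1
asked cell (row2, ring) = 12/37

row1: w_G1=1 w_G3=1 w_R=1
row2: w_G1=-1 w_G3=12/37 w_R=0
total: w_G1=0 w_G3=49/37 w_R=1
asked value: 12/37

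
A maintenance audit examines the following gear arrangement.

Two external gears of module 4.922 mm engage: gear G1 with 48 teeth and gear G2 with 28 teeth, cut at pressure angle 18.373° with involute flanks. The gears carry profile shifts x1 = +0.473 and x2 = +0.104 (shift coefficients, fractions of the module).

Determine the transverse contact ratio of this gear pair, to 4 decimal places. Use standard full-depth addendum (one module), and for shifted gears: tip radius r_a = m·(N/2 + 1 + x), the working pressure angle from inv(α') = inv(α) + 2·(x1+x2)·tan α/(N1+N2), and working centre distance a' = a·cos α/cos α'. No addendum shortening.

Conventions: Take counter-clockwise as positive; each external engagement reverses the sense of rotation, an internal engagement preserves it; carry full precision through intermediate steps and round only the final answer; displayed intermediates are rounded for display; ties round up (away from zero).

recognized (one external pair, fixed centres): single-mesh tooth geometry, m = 4.922, N1 = 48, N2 = 28
base radii: r_b1 = 112.106384, r_b2 = 65.395391
tip radii: r_a1 = 125.378106, r_a2 = 74.341888
inv(α') = inv(18.373°) + 2·(+0.473+0.104)·tan α/(48+28) = 0.01650625  ⇒  α' = 20.66820°
a' = a·cos α / cos α' = 187.0360·cos 18.373°/cos 20.66820° = 189.711602
action lengths: √(r_a1²−r_b1²) = 56.141144, √(r_a2²−r_b2²) = 35.357590
base pitch p_b = π·m·cos α = 14.674691
CR = (56.141144 + 35.357590 − 189.711602·sin 20.66820°)/14.674691 = 1.672196
contact ratio ≈ 1.6722

1.6722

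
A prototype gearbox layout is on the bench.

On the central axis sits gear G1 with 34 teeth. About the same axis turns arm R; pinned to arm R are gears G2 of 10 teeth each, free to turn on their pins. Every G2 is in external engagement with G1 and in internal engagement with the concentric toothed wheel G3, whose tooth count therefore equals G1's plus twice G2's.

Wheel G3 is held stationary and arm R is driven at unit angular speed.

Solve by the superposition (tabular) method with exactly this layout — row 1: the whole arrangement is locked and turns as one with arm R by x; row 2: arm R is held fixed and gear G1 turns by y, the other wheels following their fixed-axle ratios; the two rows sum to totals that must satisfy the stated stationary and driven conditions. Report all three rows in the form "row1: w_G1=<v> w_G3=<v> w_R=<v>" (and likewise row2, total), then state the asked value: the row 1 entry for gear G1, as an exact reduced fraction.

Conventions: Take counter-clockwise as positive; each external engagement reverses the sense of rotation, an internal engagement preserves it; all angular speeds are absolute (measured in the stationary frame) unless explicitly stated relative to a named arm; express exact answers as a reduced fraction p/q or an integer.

planetary set (34T centre, 10T on arm, 54T internal) — Willis relation
row 1 (train locked, turned with arm): all members turn x
row 2 — arm fixed, fixed-axis ratios: sun y, ring −(34/54)·y, arm 0
boundary: total ω_ring = x − (34/54)·y = 0 and total ω_arm = x = 1  ⇒  y = 27/17, x = 1
row 2 ring = −(34/54)·27/17 = -1
totals (row 1 + row 2): sun 1 + 27/17 = 44/17, ring 1 + (-1) = 0, arm 1 + 0 = 1
asked cell (row1, sun) = 1

row1: w_G1=1 w_G3=1 w_R=1
row2: w_G1=27/17 w_G3=-1 w_R=0
total: w_G1=44/17 w_G3=0 w_R=1
asked value: 1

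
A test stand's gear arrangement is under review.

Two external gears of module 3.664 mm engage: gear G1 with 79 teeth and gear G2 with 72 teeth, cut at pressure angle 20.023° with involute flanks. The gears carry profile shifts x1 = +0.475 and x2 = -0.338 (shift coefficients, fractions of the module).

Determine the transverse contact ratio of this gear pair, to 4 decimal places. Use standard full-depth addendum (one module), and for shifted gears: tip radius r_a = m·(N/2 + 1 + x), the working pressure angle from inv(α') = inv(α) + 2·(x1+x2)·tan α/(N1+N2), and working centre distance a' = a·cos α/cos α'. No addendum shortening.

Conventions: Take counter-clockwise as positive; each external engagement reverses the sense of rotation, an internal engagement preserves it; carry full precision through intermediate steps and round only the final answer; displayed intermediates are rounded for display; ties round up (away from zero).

topology: single-mesh involute geometry — m = 3.664, 79T/72T pair
base radii: r_b1 = 135.979952, r_b2 = 123.931096
tip radii: r_a1 = 150.132400, r_a2 = 134.329568
inv(α') = inv(20.023°) + 2·(+0.475-0.338)·tan α/(79+72) = 0.01561890  ⇒  α' = 20.30398°
a' = a·cos α / cos α' = 276.6320·cos 20.023°/cos 20.30398° = 277.130606
action lengths: √(r_a1²−r_b1²) = 63.633247, √(r_a2²−r_b2²) = 51.821968
base pitch p_b = π·m·cos α = 10.815028
CR = (63.633247 + 51.821968 − 277.130606·sin 20.30398°)/10.815028 = 1.783691
contact ratio ≈ 1.7837

1.7837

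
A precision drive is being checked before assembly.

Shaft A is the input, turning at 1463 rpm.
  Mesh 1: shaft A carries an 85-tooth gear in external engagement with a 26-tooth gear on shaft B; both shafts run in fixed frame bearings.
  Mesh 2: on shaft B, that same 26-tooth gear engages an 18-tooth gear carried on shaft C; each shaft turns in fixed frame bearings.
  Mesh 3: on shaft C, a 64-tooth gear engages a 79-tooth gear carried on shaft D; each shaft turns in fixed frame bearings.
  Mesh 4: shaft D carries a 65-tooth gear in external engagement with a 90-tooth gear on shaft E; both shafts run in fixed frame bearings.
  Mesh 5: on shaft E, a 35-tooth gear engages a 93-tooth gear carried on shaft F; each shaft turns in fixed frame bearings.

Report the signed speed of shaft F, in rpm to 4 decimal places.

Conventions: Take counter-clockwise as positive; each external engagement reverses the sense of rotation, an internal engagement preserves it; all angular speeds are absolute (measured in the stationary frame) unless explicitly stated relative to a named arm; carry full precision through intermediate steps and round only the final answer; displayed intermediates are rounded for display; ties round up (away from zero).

5-mesh fixed-axis compound train (all bearings frame-fixed)
mesh 1 [85T→26T]: ω = 1463.0000×85/26 = 4782.8846 rpm, sense flips to −
mesh 2 [26T→18T]: ω = 4782.8846×26/18 = 6908.6111 rpm, sense flips to +
mesh 3 [64T→79T]: ω = 6908.6111×64/79 = 5596.8495 rpm, sense flips to −
mesh 4 [65T→90T]: ω = 5596.8495×65/90 = 4042.1691 rpm, sense flips to +
mesh 5 [35T→93T]: ω = 4042.1691×35/93 = 1521.2464 rpm, sense flips to −
signed output speed = -1521.2464 rpm

-1521.2464 rpm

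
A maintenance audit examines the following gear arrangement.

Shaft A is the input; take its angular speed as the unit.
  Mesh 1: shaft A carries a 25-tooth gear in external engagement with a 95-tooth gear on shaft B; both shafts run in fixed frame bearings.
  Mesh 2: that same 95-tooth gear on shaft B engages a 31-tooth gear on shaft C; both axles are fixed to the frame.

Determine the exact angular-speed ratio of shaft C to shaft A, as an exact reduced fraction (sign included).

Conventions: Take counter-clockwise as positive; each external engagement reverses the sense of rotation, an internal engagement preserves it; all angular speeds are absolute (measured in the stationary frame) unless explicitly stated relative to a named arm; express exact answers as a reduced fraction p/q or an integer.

25/31

class = fixed-axis compound train [2 meshes; 2 ratios multiply, 2 sense flips]
mesh 1 [25T→95T]: running ratio 5/19, sense −
mesh 2 [95T→31T]: running ratio 25/31, sense +
ω_out/ω_in = 25/31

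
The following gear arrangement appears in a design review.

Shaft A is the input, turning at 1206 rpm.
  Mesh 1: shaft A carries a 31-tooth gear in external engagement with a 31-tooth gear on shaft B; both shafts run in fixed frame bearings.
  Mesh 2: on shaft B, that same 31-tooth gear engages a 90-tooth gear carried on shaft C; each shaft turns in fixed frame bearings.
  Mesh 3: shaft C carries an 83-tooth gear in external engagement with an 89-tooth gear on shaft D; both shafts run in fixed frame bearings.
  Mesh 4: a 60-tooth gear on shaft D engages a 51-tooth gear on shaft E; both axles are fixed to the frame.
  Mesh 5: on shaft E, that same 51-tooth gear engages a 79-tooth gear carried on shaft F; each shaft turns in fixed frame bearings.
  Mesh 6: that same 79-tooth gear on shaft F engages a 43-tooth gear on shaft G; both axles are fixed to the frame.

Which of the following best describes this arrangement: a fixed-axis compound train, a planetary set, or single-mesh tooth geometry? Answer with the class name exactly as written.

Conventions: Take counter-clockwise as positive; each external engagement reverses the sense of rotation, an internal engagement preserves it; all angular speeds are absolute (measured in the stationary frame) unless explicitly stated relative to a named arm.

topology: fixed-axis compound train — 6 meshes, A→G
classification: fixed-axis compound train

fixed-axis compound train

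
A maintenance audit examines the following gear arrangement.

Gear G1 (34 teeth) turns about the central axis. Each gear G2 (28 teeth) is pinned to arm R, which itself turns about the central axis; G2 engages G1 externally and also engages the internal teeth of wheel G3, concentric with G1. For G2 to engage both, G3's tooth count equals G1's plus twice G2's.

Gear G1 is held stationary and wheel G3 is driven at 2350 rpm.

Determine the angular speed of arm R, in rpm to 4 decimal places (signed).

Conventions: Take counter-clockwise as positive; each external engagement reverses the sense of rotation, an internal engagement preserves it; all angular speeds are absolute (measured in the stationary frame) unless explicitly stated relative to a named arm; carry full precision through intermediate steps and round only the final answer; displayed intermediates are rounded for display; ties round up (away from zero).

planetary set (34T centre, 28T on arm, 90T internal) — Willis relation
normalise by the input: solve with ω_ring = 1, then scale by 2350 rpm
ring teeth: 34 + 2·28 = 90
34(ω_sun−ω_arm) = −90(ω_ring−ω_arm),  ω_sun = 0, ω_ring = 1
34(0−ω_arm) = −90(1−ω_arm)  ⇒  124·ω_arm = 90  ⇒  ω_arm = 45/62
scale: ω_arm = 45/62 × 2350 rpm = +1705.6452 rpm

+1705.6452 rpm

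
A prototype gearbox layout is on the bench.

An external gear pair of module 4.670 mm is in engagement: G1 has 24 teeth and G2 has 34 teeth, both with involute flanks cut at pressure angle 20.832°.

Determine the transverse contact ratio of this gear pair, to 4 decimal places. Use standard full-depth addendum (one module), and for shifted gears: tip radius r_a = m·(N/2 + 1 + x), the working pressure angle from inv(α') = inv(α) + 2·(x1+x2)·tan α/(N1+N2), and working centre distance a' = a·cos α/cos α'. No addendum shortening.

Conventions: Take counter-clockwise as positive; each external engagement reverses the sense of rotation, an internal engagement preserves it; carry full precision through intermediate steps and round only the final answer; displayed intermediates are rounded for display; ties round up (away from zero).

1.6072

recognized (one external pair, fixed centres): single-mesh tooth geometry, m = 4.670, N1 = 24, N2 = 34
base radii: r_b1 = 52.376508, r_b2 = 74.200054
tip radii: r_a1 = 60.710000, r_a2 = 84.060000
no profile shift: α' = α, a' = a
action lengths: √(r_a1²−r_b1²) = 30.698623, √(r_a2²−r_b2²) = 39.502350
base pitch p_b = π·m·cos α = 13.712138
CR = (30.698623 + 39.502350 − 135.430000·sin 20.83200°)/13.712138 = 1.607199
contact ratio ≈ 1.6072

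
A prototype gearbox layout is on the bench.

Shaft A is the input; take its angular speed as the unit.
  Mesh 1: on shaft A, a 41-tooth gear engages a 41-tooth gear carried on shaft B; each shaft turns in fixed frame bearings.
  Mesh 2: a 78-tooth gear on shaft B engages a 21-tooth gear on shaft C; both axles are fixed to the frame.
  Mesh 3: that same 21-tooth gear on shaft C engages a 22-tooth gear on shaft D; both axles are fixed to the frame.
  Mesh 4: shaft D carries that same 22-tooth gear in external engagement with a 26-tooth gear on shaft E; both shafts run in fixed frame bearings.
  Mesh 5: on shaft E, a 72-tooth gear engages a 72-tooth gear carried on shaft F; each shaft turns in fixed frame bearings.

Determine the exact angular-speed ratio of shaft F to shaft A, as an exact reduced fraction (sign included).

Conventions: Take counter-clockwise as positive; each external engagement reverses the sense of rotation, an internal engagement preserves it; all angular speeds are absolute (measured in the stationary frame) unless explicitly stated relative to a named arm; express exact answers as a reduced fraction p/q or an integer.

class = fixed-axis compound train [5 meshes; 5 ratios multiply, 5 sense flips]
mesh 1 [41T→41T]: running ratio 1, sense −
mesh 2 [78T→21T]: running ratio 26/7, sense +
mesh 3 [21T→22T]: running ratio 39/11, sense −
mesh 4 [22T→26T]: running ratio 3, sense +
mesh 5 [72T→72T]: running ratio 3, sense −
ω_out/ω_in = -3

-3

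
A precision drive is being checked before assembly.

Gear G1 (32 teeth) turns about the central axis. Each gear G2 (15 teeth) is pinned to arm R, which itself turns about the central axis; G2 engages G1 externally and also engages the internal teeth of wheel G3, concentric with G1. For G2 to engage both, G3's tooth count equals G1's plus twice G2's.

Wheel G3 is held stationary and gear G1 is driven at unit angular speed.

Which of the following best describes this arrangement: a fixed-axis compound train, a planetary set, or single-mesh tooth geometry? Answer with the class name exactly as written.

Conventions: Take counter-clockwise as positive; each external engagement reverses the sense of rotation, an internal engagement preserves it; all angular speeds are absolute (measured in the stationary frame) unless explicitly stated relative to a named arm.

planetary set

recognized (axles ride arm R): planetary set, 32/15/62 teeth
classification: planetary set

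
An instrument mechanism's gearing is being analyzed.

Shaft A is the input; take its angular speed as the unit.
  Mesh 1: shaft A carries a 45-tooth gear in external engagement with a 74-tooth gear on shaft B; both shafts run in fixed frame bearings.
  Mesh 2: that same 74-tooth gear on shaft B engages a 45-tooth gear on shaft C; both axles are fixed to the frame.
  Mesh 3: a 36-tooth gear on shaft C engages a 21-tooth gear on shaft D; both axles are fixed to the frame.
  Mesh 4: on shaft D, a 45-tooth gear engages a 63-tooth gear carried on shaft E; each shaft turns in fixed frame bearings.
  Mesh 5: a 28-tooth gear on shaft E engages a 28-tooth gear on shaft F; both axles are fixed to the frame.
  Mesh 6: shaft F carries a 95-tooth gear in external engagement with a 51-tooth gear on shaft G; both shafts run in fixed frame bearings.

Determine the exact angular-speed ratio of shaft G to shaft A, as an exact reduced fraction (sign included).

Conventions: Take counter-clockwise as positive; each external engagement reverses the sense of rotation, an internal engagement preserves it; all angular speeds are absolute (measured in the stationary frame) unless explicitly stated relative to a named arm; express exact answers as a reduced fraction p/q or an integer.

1900/833

class = fixed-axis compound train [6 meshes; 6 ratios multiply, 6 sense flips]
mesh 1 [45T→74T]: running ratio 45/74, sense −
mesh 2 [74T→45T]: running ratio 1, sense +
mesh 3 [36T→21T]: running ratio 12/7, sense −
mesh 4 [45T→63T]: running ratio 60/49, sense +
mesh 5 [28T→28T]: running ratio 60/49, sense −
mesh 6 [95T→51T]: running ratio 1900/833, sense +
ω_out/ω_in = 1900/833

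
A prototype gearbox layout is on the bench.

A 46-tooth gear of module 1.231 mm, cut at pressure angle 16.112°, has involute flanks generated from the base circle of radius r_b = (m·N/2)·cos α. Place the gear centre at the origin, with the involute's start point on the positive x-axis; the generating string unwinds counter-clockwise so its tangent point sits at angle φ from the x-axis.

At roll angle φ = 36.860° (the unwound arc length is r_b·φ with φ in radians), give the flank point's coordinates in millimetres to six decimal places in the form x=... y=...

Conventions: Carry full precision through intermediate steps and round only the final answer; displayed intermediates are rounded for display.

class = single-mesh tooth geometry [base-circle involute, m = 1.231, 46T]
pitch radius r_p = m·N/2 = 1.231·46/2 = 28.313000
base radius r_b = r_p·cos α = 28.313000·cos 16.112° = 27.200895
roll angle φ = 36.860° = 0.64332836 rad
x = r_b·(cos φ + φ·sin φ) = 32.260581
y = r_b·(sin φ − φ·cos φ) = 2.315678

x=32.260581 y=2.315678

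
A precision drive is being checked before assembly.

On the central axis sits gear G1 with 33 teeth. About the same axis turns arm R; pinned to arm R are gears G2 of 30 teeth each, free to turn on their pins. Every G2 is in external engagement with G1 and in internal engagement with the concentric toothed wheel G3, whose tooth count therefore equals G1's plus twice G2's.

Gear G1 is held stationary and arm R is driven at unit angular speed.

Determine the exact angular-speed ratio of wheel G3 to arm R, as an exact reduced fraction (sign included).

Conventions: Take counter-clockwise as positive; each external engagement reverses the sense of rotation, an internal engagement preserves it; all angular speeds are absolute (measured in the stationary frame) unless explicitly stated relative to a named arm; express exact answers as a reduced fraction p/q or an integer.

42/31

topology: planetary set — G1 33T / G2 30T / G3 93T, arm = carrier (Willis)
ring teeth: 33 + 2·30 = 93
33(ω_sun−ω_arm) = −93(ω_ring−ω_arm),  ω_sun = 0, ω_arm = 1
ω_ring = 1 − (33/93)(0−1) = 42/31
ω_out/ω_in = 42/31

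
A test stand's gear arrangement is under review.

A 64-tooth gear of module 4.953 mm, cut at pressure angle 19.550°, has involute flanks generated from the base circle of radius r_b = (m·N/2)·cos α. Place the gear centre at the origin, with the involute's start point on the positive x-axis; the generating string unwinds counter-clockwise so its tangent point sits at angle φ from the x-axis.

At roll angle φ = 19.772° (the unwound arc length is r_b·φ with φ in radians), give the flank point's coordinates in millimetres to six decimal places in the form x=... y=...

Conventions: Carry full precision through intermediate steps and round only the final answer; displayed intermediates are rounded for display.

single-mesh involute tooth geometry (64T wheel at module 4.953)
pitch radius r_p = m·N/2 = 4.953·64/2 = 158.496000
base radius r_b = r_p·cos α = 158.496000·cos 19.550° = 149.358679
roll angle φ = 19.772° = 0.34508650 rad
x = r_b·(cos φ + φ·sin φ) = 157.988831
y = r_b·(sin φ − φ·cos φ) = 2.021680

x=157.988831 y=2.021680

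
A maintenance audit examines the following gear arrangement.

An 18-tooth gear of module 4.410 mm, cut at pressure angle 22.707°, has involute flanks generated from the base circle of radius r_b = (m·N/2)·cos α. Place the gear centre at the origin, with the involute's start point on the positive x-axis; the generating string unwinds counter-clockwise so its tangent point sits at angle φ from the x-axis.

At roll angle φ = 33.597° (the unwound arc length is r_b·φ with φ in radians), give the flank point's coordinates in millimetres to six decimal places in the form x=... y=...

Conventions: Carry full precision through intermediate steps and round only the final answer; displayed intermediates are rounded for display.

x=42.377440 y=2.377107

class = single-mesh tooth geometry [base-circle involute, m = 4.410, 18T]
pitch radius r_p = m·N/2 = 4.410·18/2 = 39.690000
base radius r_b = r_p·cos α = 39.690000·cos 22.707° = 36.613665
roll angle φ = 33.597° = 0.58637827 rad
x = r_b·(cos φ + φ·sin φ) = 42.377440
y = r_b·(sin φ − φ·cos φ) = 2.377107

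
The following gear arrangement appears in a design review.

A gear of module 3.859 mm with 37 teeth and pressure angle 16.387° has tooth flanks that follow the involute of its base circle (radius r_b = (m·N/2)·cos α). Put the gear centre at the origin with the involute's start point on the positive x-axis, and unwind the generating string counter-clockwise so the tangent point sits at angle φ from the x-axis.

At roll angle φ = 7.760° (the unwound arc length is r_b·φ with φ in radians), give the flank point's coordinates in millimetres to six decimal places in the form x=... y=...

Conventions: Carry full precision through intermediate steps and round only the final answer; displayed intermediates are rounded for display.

recognized (one wheel, involute flank): single-mesh tooth geometry, m = 3.859, N = 37
pitch radius r_p = m·N/2 = 3.859·37/2 = 71.391500
base radius r_b = r_p·cos α = 71.391500·cos 16.387° = 68.491435
roll angle φ = 7.760° = 0.13543755 rad
x = r_b·(cos φ + φ·sin φ) = 69.116738
y = r_b·(sin φ − φ·cos φ) = 0.056616

x=69.116738 y=0.056616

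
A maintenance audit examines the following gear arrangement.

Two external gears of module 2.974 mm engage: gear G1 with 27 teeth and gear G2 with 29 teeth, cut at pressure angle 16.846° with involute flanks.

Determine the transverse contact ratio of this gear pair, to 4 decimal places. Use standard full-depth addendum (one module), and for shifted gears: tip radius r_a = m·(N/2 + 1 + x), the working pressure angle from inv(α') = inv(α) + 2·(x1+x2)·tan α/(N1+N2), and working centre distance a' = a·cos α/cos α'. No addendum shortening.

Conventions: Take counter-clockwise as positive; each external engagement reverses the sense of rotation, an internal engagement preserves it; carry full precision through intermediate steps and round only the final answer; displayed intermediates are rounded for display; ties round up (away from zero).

recognized (one external pair, fixed centres): single-mesh tooth geometry, m = 2.974, N1 = 27, N2 = 29
base radii: r_b1 = 38.426092, r_b2 = 41.272469
tip radii: r_a1 = 43.123000, r_a2 = 46.097000
no profile shift: α' = α, a' = a
action lengths: √(r_a1²−r_b1²) = 19.571117, √(r_a2²−r_b2²) = 20.530873
base pitch p_b = π·m·cos α = 8.942158
CR = (19.571117 + 20.530873 − 83.272000·sin 16.84600°)/8.942158 = 1.785893
contact ratio ≈ 1.7859

1.7859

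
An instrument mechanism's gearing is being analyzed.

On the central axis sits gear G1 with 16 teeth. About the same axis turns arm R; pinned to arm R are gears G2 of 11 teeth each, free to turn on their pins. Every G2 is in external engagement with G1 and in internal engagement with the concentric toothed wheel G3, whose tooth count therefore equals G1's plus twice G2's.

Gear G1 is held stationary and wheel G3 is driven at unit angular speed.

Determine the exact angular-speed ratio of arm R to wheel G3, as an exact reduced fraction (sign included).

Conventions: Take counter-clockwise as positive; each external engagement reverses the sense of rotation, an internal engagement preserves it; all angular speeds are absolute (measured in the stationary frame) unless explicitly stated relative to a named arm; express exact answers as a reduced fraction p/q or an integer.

19/27

topology: planetary set — G1 16T / G2 11T / G3 38T, arm = carrier (Willis)
ring teeth: 16 + 2·11 = 38
16(ω_sun−ω_arm) = −38(ω_ring−ω_arm),  ω_sun = 0, ω_ring = 1
16(0−ω_arm) = −38(1−ω_arm)  ⇒  54·ω_arm = 38  ⇒  ω_arm = 19/27
ω_out/ω_in = 19/27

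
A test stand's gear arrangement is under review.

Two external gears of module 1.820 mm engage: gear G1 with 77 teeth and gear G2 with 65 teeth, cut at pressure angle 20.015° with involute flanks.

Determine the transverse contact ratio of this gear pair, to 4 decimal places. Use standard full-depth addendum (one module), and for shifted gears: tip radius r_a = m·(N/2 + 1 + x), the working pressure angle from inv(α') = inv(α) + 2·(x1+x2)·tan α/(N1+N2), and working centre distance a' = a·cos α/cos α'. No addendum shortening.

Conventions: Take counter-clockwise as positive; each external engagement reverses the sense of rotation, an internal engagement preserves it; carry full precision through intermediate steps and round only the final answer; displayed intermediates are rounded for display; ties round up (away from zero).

1.8079

recognized (one external pair, fixed centres): single-mesh tooth geometry, m = 1.820, N1 = 77, N2 = 65
base radii: r_b1 = 65.837986, r_b2 = 55.577520
tip radii: r_a1 = 71.890000, r_a2 = 60.970000
no profile shift: α' = α, a' = a
action lengths: √(r_a1²−r_b1²) = 28.870950, √(r_a2²−r_b2²) = 25.069506
base pitch p_b = π·m·cos α = 5.372367
CR = (28.870950 + 25.069506 − 129.220000·sin 20.01500°)/5.372367 = 1.807923
contact ratio ≈ 1.8079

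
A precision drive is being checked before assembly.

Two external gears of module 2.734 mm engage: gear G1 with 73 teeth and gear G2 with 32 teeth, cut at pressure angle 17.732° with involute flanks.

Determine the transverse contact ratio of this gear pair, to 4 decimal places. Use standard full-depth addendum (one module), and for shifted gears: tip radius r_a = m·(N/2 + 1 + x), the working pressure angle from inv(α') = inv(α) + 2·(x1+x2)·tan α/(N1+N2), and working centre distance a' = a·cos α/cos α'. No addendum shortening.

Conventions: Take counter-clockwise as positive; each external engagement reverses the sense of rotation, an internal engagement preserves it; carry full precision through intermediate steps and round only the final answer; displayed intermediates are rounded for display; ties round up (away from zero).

1.8713

single-mesh involute tooth geometry (73T engaging 32T at module 2.734)
base radii: r_b1 = 95.050082, r_b2 = 41.665789
tip radii: r_a1 = 102.525000, r_a2 = 46.478000
no profile shift: α' = α, a' = a
action lengths: √(r_a1²−r_b1²) = 38.429904, √(r_a2²−r_b2²) = 20.595302
base pitch p_b = π·m·cos α = 8.181059
CR = (38.429904 + 20.595302 − 143.535000·sin 17.73200°)/8.181059 = 1.871330
contact ratio ≈ 1.8713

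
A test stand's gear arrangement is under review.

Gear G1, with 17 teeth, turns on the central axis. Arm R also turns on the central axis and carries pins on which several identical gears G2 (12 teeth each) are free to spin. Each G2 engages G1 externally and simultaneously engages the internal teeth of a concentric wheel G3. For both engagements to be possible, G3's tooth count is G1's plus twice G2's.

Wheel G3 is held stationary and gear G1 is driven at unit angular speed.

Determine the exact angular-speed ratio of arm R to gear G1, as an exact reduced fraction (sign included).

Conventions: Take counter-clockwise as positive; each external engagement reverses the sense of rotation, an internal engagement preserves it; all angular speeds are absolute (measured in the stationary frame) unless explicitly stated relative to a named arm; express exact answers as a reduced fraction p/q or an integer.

topology: planetary set — G1 17T / G2 12T / G3 41T, arm = carrier (Willis)
ring teeth: 17 + 2·12 = 41
17(ω_sun−ω_arm) = −41(ω_ring−ω_arm),  ω_ring = 0, ω_sun = 1
17(1−ω_arm) = −41(0−ω_arm)  ⇒  58·ω_arm = 17  ⇒  ω_arm = 17/58
ω_out/ω_in = 17/58

17/58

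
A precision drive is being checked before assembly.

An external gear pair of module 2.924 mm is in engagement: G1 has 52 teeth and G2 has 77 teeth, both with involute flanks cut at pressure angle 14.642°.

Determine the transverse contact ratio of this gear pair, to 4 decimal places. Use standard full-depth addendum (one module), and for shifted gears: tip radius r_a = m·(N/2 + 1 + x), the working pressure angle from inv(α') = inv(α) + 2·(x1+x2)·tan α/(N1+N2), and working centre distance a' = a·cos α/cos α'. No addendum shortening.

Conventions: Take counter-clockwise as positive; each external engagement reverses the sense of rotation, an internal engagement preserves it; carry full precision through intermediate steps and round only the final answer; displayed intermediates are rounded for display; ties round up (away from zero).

2.1864

single-mesh involute tooth geometry (52T engaging 77T at module 2.924)
base radii: r_b1 = 73.555055, r_b2 = 108.918062
tip radii: r_a1 = 78.948000, r_a2 = 115.498000
no profile shift: α' = α, a' = a
action lengths: √(r_a1²−r_b1²) = 28.678226, √(r_a2²−r_b2²) = 38.427123
base pitch p_b = π·m·cos α = 8.887693
CR = (28.678226 + 38.427123 − 188.598000·sin 14.64200°)/8.887693 = 2.186372
contact ratio ≈ 2.1864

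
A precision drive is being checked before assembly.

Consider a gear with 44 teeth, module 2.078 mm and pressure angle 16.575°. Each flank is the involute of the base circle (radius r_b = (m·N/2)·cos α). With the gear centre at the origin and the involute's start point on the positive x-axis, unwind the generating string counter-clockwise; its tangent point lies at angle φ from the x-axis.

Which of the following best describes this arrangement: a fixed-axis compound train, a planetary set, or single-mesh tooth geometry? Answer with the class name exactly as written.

single-mesh tooth geometry

single-mesh involute tooth geometry (44T wheel at module 2.078)
classification: single-mesh tooth geometry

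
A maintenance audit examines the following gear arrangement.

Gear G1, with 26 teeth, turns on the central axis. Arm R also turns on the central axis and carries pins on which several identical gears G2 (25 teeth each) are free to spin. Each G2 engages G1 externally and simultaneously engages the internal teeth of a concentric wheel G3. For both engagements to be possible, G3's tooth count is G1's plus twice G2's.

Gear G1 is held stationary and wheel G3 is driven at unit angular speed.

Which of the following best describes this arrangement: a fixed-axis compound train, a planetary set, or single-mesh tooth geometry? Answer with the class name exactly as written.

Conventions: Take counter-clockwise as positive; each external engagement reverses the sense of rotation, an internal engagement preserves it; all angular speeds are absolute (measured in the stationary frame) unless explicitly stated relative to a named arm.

class = planetary set [G3 = 26+2·25 = 76; Willis about the carrier]
classification: planetary set

planetary set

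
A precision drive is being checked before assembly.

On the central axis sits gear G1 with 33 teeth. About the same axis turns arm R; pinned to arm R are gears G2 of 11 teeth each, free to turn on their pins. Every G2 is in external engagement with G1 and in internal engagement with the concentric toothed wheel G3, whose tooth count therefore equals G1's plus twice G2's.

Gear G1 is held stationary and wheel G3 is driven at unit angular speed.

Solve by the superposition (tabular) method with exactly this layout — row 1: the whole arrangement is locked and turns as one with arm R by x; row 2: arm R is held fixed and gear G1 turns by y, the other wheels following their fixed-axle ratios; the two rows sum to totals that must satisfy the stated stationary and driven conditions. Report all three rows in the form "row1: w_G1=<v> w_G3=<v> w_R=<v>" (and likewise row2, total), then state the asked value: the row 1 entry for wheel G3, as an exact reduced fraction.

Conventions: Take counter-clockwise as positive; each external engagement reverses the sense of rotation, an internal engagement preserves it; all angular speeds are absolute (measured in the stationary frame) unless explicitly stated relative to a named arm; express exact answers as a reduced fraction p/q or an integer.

planetary set (33T centre, 11T on arm, 55T internal) — Willis relation
row 1 — lock + rotate with arm: ω_sun = ω_ring = ω_arm = x
superposition row 2 [arm held]: sun y, ring −(33/55)·y, arm 0
boundary: total ω_sun = x + y = 0 and total ω_ring = x − (33/55)·y = 1  ⇒  y = -5/8, x = 5/8
row 2 ring = −(33/55)·(-5/8) = 3/8
totals (row 1 + row 2): sun 5/8 + (-5/8) = 0, ring 5/8 + 3/8 = 1, arm 5/8 + 0 = 5/8
asked cell (row1, ring) = 5/8

row1: w_G1=5/8 w_G3=5/8 w_R=5/8
row2: w_G1=-5/8 w_G3=3/8 w_R=0
total: w_G1=0 w_G3=1 w_R=5/8
asked value: 5/8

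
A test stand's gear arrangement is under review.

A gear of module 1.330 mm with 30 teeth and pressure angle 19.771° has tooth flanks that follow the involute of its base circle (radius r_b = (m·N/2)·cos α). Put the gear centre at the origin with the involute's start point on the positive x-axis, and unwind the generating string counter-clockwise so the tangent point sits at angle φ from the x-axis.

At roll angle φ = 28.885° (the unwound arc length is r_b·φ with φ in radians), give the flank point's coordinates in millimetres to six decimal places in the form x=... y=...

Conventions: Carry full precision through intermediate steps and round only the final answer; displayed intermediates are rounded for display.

single-mesh involute tooth geometry (30T wheel at module 1.330)
pitch radius r_p = m·N/2 = 1.330·30/2 = 19.950000
base radius r_b = r_p·cos α = 19.950000·cos 19.771° = 18.773989
roll angle φ = 28.885° = 0.50413835 rad
x = r_b·(cos φ + φ·sin φ) = 21.010284
y = r_b·(sin φ − φ·cos φ) = 0.781639

x=21.010284 y=0.781639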